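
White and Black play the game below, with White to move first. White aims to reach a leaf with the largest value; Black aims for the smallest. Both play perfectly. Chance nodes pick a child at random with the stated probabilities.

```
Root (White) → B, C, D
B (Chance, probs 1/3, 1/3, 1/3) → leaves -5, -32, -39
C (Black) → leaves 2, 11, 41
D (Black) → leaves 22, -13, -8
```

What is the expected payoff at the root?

B (Chance): 1/3·-5 + 1/3·-32 + 1/3·-39 = -25.33
C (Black): min(2, 11, 41) = 2
D (Black): min(22, -13, -8) = -13
Root (White): max(-25.33, 2, -13) = 2

2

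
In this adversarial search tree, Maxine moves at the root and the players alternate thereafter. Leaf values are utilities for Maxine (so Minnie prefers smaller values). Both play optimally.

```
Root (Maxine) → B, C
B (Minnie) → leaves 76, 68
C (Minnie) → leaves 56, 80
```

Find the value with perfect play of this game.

B (Minnie): min(76, 68) = 68
C (Minnie): min(56, 80) = 56
Root (Maxine): max(68, 56) = 68

68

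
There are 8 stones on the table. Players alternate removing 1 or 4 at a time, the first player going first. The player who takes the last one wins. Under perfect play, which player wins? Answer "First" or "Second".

First

Mark each pile size as W (mover wins) or L (mover loses):
i:   0  1  2  3  4  5  6  7  8
     L  W  L  W  W  L  W  L  W
Position 8 is W, so the first player wins.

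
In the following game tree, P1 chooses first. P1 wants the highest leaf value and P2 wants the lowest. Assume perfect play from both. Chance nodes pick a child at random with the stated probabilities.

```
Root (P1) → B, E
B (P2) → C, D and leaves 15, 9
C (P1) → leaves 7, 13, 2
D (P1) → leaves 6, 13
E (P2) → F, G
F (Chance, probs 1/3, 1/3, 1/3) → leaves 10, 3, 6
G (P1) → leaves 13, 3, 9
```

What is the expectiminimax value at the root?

C (P1): max(7, 13, 2) = 13
D (P1): max(6, 13) = 13
B (P2): min(13, 13, 15, 9) = 9
F (Chance): 1/3·10 + 1/3·3 + 1/3·6 = 6.33
G (P1): max(13, 3, 9) = 13
E (P2): min(6.33, 13) = 6.33
Root (P1): max(9, 6.33) = 9

9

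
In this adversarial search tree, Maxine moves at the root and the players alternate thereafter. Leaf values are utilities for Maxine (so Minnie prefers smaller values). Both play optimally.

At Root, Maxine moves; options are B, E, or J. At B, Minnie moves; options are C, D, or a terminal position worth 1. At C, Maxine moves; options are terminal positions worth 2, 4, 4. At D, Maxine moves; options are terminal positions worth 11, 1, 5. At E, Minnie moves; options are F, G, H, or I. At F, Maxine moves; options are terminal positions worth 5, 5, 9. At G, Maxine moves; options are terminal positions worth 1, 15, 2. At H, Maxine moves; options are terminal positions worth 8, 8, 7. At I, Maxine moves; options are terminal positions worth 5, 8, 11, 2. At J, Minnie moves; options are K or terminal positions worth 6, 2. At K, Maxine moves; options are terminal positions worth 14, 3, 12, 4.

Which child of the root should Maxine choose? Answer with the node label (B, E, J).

E

C (Maxine): max(2, 4, 4) = 4
D (Maxine): max(11, 1, 5) = 11
B (Minnie): min(4, 11, 1) = 1
F (Maxine): max(5, 5, 9) = 9
G (Maxine): max(1, 15, 2) = 15
H (Maxine): max(8, 8, 7) = 8
I (Maxine): max(5, 8, 11, 2) = 11
E (Minnie): min(9, 15, 8, 11) = 8
K (Maxine): max(14, 3, 12, 4) = 14
J (Minnie): min(14, 6, 2) = 2
Root (Maxine): max(1, 8, 2) = 8
Maxine picks the child with the highest value: E (value 8).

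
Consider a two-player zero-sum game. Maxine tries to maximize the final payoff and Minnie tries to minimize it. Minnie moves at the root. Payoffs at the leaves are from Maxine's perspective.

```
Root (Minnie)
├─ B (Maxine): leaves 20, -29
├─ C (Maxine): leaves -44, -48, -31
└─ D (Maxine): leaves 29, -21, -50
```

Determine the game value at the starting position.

-31

B (Maxine): max(20, -29) = 20
C (Maxine): max(-44, -48, -31) = -31
D (Maxine): max(29, -21, -50) = 29
Root (Minnie): min(20, -31, 29) = -31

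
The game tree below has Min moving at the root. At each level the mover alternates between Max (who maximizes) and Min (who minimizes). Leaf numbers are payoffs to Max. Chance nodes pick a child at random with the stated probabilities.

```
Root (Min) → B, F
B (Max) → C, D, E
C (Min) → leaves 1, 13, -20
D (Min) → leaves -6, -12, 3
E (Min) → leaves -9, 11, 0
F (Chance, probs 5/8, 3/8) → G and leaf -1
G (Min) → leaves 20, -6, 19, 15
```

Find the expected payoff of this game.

C (Min): min(1, 13, -20) = -20
D (Min): min(-6, -12, 3) = -12
E (Min): min(-9, 11, 0) = -9
B (Max): max(-20, -12, -9) = -9
G (Min): min(20, -6, 19, 15) = -6
F (Chance): 5/8·-6 + 3/8·-1 = -4.12
Root (Min): min(-9, -4.12) = -9

-9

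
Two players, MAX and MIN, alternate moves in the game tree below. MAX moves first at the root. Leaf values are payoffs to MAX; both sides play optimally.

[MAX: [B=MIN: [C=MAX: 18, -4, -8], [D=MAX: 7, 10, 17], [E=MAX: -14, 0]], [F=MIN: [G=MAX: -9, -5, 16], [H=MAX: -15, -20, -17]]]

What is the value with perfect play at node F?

G: max(-9, -5, 16) = 16
H: max(-15, -20, -17) = -15
F: min(16, -15) = -15

-15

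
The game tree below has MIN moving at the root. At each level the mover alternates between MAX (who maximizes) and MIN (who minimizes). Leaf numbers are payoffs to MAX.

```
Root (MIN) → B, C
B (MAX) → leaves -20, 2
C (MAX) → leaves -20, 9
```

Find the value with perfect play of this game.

2

B (MAX): max(-20, 2) = 2
C (MAX): max(-20, 9) = 9
Root (MIN): min(2, 9) = 2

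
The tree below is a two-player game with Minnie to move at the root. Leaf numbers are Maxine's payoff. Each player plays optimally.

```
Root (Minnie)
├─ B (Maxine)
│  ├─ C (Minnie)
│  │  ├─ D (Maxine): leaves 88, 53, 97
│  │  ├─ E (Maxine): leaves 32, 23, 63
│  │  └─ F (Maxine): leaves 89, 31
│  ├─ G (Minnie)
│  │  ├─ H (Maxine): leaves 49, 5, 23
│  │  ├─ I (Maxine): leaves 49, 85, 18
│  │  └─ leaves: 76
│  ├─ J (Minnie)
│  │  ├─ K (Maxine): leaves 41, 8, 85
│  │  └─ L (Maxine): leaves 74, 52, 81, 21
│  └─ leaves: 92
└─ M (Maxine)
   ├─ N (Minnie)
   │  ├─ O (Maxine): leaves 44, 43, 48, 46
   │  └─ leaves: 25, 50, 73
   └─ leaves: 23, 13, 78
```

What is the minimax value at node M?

78

O: max(44, 43, 48, 46) = 48
N: min(48, 25, 50, 73) = 25
M: max(25, 23, 13, 78) = 78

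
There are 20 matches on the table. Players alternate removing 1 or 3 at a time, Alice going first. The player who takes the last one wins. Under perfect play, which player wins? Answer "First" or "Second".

W/L table (W = player to move can force a win):
i:   0  1  2  3  4  5  6  7  8  9 10 11 12 13 14 15 16 17 18 19 20
     L  W  L  W  L  W  L  W  L  W  L  W  L  W  L  W  L  W  L  W  L
Position 20 is L, so the second player wins.

Second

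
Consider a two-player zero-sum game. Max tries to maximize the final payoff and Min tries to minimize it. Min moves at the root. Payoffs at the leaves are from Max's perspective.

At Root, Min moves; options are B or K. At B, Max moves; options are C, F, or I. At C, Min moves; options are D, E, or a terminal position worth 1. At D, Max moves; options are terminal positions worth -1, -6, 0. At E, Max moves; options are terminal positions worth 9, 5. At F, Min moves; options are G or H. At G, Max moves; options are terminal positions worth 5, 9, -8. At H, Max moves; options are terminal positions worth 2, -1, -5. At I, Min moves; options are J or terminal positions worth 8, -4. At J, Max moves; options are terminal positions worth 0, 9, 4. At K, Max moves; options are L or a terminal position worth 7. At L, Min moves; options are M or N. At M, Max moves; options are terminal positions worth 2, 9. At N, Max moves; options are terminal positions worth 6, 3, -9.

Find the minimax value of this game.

2

D (Max): max(-1, -6, 0) = 0
E (Max): max(9, 5) = 9
C (Min): min(0, 9, 1) = 0
G (Max): max(5, 9, -8) = 9
H (Max): max(2, -1, -5) = 2
F (Min): min(9, 2) = 2
J (Max): max(0, 9, 4) = 9
I (Min): min(9, 8, -4) = -4
B (Max): max(0, 2, -4) = 2
M (Max): max(2, 9) = 9
N (Max): max(6, 3, -9) = 6
L (Min): min(9, 6) = 6
K (Max): max(6, 7) = 7
Root (Min): min(2, 7) = 2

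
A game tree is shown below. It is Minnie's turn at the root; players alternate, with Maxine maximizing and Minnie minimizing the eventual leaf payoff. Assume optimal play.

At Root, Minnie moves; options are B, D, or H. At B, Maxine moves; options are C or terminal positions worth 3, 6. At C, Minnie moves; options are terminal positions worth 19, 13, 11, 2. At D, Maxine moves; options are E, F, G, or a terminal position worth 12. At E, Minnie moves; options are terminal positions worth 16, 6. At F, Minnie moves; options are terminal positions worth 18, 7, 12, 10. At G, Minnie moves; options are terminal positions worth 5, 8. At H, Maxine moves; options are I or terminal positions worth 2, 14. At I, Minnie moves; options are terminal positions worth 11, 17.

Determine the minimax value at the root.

6

C (Minnie): min(19, 13, 11, 2) = 2
B (Maxine): max(2, 3, 6) = 6
E (Minnie): min(16, 6) = 6
F (Minnie): min(18, 7, 12, 10) = 7
G (Minnie): min(5, 8) = 5
D (Maxine): max(6, 7, 5, 12) = 12
I (Minnie): min(11, 17) = 11
H (Maxine): max(11, 2, 14) = 14
Root (Minnie): min(6, 12, 14) = 6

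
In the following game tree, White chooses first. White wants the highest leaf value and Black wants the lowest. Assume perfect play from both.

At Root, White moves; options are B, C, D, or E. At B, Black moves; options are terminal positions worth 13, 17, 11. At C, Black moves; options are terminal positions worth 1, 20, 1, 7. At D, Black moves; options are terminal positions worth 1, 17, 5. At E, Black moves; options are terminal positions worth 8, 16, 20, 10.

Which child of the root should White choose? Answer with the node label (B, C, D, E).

B (Black): min(13, 17, 11) = 11
C (Black): min(1, 20, 1, 7) = 1
D (Black): min(1, 17, 5) = 1
E (Black): min(8, 16, 20, 10) = 8
Root (White): max(11, 1, 1, 8) = 11
White picks the child with the highest value: B (value 11).

B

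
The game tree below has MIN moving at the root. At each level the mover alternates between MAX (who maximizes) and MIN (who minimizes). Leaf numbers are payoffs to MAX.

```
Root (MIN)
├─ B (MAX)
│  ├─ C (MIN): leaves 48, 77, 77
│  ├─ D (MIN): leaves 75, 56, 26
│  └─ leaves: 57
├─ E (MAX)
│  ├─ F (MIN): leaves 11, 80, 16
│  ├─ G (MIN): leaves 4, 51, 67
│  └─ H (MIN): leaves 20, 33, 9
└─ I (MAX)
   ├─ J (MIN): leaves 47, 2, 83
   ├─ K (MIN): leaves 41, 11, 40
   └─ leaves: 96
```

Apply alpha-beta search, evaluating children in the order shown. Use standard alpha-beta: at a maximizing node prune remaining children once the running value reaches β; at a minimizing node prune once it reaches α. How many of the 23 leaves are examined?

C [α=-∞,β=+∞]: v=48
D [α=48,β=+∞]: v=26
B [α=-∞,β=+∞]: v=57
F [α=-∞,β=57]: v=11
G [α=11,β=57]: v=4 after child 1 ≤ α → α-cutoff, skip 2
H [α=11,β=57]: v=9
E [α=-∞,β=57]: v=11
J [α=-∞,β=11]: v=2
K [α=2,β=11]: v=11
I [α=-∞,β=11]: v=11 after child 2 ≥ β → β-cutoff, skip 1
Root [α=-∞,β=+∞]: v=11
Leaves evaluated: 20 of 23.

20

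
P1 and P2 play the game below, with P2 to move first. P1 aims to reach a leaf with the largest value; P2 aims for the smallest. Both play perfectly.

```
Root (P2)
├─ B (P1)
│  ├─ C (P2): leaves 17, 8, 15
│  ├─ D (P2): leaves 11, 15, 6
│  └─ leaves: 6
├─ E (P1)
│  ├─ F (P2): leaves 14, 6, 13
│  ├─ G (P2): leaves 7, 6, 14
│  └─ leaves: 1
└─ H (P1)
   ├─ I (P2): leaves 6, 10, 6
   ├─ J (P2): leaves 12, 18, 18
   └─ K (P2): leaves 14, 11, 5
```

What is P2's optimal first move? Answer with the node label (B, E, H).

E

C (P2): min(17, 8, 15) = 8
D (P2): min(11, 15, 6) = 6
B (P1): max(8, 6, 6) = 8
F (P2): min(14, 6, 13) = 6
G (P2): min(7, 6, 14) = 6
E (P1): max(6, 6, 1) = 6
I (P2): min(6, 10, 6) = 6
J (P2): min(12, 18, 18) = 12
K (P2): min(14, 11, 5) = 5
H (P1): max(6, 12, 5) = 12
Root (P2): min(8, 6, 12) = 6
P2 picks the child with the lowest value: E (value 6).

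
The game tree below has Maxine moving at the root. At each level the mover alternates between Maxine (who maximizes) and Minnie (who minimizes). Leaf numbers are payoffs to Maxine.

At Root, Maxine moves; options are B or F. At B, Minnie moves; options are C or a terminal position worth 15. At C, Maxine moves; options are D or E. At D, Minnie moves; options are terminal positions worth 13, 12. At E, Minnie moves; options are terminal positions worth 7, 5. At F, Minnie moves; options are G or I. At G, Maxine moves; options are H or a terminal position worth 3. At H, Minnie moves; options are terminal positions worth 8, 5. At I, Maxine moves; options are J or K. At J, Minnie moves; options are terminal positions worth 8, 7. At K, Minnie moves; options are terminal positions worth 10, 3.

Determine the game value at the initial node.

12

D (Minnie): min(13, 12) = 12
E (Minnie): min(7, 5) = 5
C (Maxine): max(12, 5) = 12
B (Minnie): min(12, 15) = 12
H (Minnie): min(8, 5) = 5
G (Maxine): max(5, 3) = 5
J (Minnie): min(8, 7) = 7
K (Minnie): min(10, 3) = 3
I (Maxine): max(7, 3) = 7
F (Minnie): min(5, 7) = 5
Root (Maxine): max(12, 5) = 12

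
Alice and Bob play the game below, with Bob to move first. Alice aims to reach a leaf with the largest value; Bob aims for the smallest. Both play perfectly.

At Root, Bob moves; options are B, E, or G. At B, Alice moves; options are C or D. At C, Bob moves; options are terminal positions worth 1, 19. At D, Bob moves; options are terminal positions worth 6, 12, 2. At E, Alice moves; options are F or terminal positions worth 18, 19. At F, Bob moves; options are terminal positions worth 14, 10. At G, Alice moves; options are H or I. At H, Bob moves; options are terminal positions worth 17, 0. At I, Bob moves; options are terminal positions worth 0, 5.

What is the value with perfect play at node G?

H: min(17, 0) = 0
I: min(0, 5) = 0
G: max(0, 0) = 0

0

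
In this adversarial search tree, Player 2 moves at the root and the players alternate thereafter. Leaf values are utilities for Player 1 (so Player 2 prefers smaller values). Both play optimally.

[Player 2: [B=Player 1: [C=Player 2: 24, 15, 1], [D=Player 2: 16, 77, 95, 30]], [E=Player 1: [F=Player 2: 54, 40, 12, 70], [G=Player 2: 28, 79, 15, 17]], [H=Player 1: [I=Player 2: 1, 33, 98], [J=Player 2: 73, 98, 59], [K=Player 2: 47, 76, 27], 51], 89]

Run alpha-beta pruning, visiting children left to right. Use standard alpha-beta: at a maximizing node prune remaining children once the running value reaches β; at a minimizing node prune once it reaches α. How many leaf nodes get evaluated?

22

C [α=-∞,β=+∞]: v=1
D [α=1,β=+∞]: v=16
B [α=-∞,β=+∞]: v=16
F [α=-∞,β=16]: v=12
G [α=12,β=16]: v=15
E [α=-∞,β=16]: v=15
I [α=-∞,β=15]: v=1
J [α=1,β=15]: v=59
H [α=-∞,β=15]: v=59 after child 2 ≥ β → β-cutoff, skip 2
Root [α=-∞,β=+∞]: v=15
Leaves evaluated: 22 of 26.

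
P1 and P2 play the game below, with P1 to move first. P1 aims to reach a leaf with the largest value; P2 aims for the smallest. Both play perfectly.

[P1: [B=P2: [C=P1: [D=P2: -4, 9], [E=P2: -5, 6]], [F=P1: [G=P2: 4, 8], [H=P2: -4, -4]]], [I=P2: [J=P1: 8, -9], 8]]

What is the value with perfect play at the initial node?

D (P2): min(-4, 9) = -4
E (P2): min(-5, 6) = -5
C (P1): max(-4, -5) = -4
G (P2): min(4, 8) = 4
H (P2): min(-4, -4) = -4
F (P1): max(4, -4) = 4
B (P2): min(-4, 4) = -4
J (P1): max(8, -9) = 8
I (P2): min(8, 8) = 8
Root (P1): max(-4, 8) = 8

8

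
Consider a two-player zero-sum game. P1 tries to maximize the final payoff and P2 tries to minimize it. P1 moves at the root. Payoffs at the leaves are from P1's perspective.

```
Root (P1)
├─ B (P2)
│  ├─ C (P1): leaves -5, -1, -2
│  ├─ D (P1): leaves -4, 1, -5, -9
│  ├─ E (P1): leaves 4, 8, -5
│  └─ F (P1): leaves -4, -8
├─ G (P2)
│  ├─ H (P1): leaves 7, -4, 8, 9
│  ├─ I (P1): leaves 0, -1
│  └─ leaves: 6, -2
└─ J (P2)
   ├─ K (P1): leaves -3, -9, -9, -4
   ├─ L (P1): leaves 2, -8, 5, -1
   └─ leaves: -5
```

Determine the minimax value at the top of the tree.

C (P1): max(-5, -1, -2) = -1
D (P1): max(-4, 1, -5, -9) = 1
E (P1): max(4, 8, -5) = 8
F (P1): max(-4, -8) = -4
B (P2): min(-1, 1, 8, -4) = -4
H (P1): max(7, -4, 8, 9) = 9
I (P1): max(0, -1) = 0
G (P2): min(9, 0, 6, -2) = -2
K (P1): max(-3, -9, -9, -4) = -3
L (P1): max(2, -8, 5, -1) = 5
J (P2): min(-3, 5, -5) = -5
Root (P1): max(-4, -2, -5) = -2

-2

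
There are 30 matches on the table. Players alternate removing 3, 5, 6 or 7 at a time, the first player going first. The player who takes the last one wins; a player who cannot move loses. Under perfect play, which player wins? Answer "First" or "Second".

Second

i:   0  1  2  3  4  5  6  7  8  9 10 11 12 13 14 15 16 17 18 19 20 21 22 23 24 25 26 27 28 29 30
     L  L  L  W  W  W  W  W  W  W  L  L  L  W  W  W  W  W  W  W  L  L  L  W  W  W  W  W  W  W  L
Position 30 is L, so the second player wins.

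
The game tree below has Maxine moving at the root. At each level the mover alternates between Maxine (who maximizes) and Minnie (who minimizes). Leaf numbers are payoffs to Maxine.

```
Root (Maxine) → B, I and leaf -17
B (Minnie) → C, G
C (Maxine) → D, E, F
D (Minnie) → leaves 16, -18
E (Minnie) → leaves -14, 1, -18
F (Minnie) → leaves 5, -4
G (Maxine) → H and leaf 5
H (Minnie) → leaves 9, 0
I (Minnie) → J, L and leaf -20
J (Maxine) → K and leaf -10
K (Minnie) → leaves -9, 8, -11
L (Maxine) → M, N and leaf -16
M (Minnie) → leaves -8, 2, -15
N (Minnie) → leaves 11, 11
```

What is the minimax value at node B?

-4

D: min(16, -18) = -18
E: min(-14, 1, -18) = -18
F: min(5, -4) = -4
C: max(-18, -18, -4) = -4
H: min(9, 0) = 0
G: max(0, 5) = 5
B: min(-4, 5) = -4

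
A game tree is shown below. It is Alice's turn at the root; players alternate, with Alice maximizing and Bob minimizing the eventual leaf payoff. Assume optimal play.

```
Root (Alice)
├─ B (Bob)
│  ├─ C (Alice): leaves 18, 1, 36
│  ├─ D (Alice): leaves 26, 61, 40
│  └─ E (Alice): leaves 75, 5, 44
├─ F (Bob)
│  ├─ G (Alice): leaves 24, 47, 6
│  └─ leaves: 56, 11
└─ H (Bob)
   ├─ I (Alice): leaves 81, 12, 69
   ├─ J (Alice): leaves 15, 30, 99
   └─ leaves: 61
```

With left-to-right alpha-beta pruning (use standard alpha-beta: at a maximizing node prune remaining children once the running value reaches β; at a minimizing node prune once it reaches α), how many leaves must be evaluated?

C [α=-∞,β=+∞]: v=36
D [α=-∞,β=36]: v=61 after child 2 ≥ β → β-cutoff, skip 1
E [α=-∞,β=36]: v=75 after child 1 ≥ β → β-cutoff, skip 2
B [α=-∞,β=+∞]: v=36
G [α=36,β=+∞]: v=47
F [α=36,β=+∞]: v=11
I [α=36,β=+∞]: v=81
J [α=36,β=81]: v=99
H [α=36,β=+∞]: v=61
Root [α=-∞,β=+∞]: v=61
Leaves evaluated: 18 of 21.

18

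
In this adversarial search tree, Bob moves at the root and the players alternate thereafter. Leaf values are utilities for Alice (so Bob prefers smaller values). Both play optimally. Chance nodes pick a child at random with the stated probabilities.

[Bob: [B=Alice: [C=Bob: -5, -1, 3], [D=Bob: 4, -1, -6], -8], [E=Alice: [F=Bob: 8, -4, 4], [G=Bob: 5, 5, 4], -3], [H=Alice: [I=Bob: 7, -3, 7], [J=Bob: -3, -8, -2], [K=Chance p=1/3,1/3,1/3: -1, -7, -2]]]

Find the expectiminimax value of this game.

C (Bob): min(-5, -1, 3) = -5
D (Bob): min(4, -1, -6) = -6
B (Alice): max(-5, -6, -8) = -5
F (Bob): min(8, -4, 4) = -4
G (Bob): min(5, 5, 4) = 4
E (Alice): max(-4, 4, -3) = 4
I (Bob): min(7, -3, 7) = -3
J (Bob): min(-3, -8, -2) = -8
K (Chance): 1/3·-1 + 1/3·-7 + 1/3·-2 = -3.33
H (Alice): max(-3, -8, -3.33) = -3
Root (Bob): min(-5, 4, -3) = -5

-5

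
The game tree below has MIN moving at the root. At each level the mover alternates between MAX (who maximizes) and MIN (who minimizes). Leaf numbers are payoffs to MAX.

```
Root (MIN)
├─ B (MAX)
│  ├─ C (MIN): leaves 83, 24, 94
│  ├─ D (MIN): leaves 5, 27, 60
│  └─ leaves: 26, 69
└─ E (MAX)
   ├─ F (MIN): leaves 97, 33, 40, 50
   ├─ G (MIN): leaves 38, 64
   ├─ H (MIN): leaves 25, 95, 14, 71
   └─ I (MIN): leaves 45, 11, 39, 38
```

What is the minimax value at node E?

38

F: min(97, 33, 40, 50) = 33
G: min(38, 64) = 38
H: min(25, 95, 14, 71) = 14
I: min(45, 11, 39, 38) = 11
E: max(33, 38, 14, 11) = 38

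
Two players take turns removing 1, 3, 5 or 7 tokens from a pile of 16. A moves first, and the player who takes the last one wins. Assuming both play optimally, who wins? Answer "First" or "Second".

Second

W/L table (W = player to move can force a win):
i:   0  1  2  3  4  5  6  7  8  9 10 11 12 13 14 15 16
     L  W  L  W  L  W  L  W  L  W  L  W  L  W  L  W  L
Position 16 is L, so the second player wins.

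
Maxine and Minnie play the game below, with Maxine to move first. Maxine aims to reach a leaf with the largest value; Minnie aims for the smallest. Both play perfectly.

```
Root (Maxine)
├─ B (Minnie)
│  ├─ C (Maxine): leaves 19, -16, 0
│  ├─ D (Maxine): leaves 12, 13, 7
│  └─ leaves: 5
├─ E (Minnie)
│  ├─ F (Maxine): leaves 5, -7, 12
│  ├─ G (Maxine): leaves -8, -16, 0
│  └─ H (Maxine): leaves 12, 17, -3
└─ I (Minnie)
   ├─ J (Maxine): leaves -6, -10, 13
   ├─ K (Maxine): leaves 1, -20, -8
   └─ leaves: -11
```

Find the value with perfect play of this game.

C (Maxine): max(19, -16, 0) = 19
D (Maxine): max(12, 13, 7) = 13
B (Minnie): min(19, 13, 5) = 5
F (Maxine): max(5, -7, 12) = 12
G (Maxine): max(-8, -16, 0) = 0
H (Maxine): max(12, 17, -3) = 17
E (Minnie): min(12, 0, 17) = 0
J (Maxine): max(-6, -10, 13) = 13
K (Maxine): max(1, -20, -8) = 1
I (Minnie): min(13, 1, -11) = -11
Root (Maxine): max(5, 0, -11) = 5

5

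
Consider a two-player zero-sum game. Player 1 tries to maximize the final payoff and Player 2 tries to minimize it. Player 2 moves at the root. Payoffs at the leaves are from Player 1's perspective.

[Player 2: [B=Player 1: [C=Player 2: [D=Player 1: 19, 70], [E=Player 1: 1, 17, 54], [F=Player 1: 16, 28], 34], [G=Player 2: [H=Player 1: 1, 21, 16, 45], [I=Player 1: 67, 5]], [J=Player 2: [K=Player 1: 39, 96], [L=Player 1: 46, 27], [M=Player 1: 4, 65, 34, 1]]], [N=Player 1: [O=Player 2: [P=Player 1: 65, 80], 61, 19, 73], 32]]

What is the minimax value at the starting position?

32

D (Player 1): max(19, 70) = 70
E (Player 1): max(1, 17, 54) = 54
F (Player 1): max(16, 28) = 28
C (Player 2): min(70, 54, 28, 34) = 28
H (Player 1): max(1, 21, 16, 45) = 45
I (Player 1): max(67, 5) = 67
G (Player 2): min(45, 67) = 45
K (Player 1): max(39, 96) = 96
L (Player 1): max(46, 27) = 46
M (Player 1): max(4, 65, 34, 1) = 65
J (Player 2): min(96, 46, 65) = 46
B (Player 1): max(28, 45, 46) = 46
P (Player 1): max(65, 80) = 80
O (Player 2): min(80, 61, 19, 73) = 19
N (Player 1): max(19, 32) = 32
Root (Player 2): min(46, 32) = 32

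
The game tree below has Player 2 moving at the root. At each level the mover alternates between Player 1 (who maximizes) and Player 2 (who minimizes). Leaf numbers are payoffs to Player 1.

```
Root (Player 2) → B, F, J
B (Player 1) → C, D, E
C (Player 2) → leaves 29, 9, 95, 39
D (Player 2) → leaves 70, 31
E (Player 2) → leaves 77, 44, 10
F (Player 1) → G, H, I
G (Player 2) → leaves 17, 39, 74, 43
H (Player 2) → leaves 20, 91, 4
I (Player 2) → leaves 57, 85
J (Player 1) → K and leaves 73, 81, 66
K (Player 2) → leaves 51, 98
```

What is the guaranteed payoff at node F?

57

G: min(17, 39, 74, 43) = 17
H: min(20, 91, 4) = 4
I: min(57, 85) = 57
F: max(17, 4, 57) = 57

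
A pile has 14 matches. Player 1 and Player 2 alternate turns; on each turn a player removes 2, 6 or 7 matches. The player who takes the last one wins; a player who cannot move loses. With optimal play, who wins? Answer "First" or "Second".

W/L table (W = player to move can force a win):
i:   0  1  2  3  4  5  6  7  8  9 10 11 12 13 14
     L  L  W  W  L  L  W  W  W  L  W  W  W  L  L
Position 14 is L, so the second player wins.

Second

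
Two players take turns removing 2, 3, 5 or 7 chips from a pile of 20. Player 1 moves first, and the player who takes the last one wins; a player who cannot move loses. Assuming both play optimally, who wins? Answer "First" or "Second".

First

Mark each pile size as W (mover wins) or L (mover loses):
i:   0  1  2  3  4  5  6  7  8  9 10 11 12 13 14 15 16 17 18 19 20
     L  L  W  W  W  W  W  W  W  L  L  W  W  W  W  W  W  W  L  L  W
Position 20 is W, so the first player wins.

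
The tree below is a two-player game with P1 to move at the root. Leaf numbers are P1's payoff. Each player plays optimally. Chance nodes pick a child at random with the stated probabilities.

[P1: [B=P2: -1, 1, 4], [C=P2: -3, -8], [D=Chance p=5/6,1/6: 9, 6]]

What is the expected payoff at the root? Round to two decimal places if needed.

B (P2): min(-1, 1, 4) = -1
C (P2): min(-3, -8) = -8
D (Chance): 5/6·9 + 1/6·6 = 8.5
Root (P1): max(-1, -8, 8.5) = 8.5

8.5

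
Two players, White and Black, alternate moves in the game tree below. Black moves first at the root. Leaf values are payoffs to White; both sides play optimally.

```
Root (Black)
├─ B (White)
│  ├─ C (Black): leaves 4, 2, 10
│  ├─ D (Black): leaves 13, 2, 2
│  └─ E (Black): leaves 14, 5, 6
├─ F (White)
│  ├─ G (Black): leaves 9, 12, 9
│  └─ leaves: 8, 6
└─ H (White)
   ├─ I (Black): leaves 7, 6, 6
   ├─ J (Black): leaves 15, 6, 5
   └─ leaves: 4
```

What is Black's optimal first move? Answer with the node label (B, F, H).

B

C (Black): min(4, 2, 10) = 2
D (Black): min(13, 2, 2) = 2
E (Black): min(14, 5, 6) = 5
B (White): max(2, 2, 5) = 5
G (Black): min(9, 12, 9) = 9
F (White): max(9, 8, 6) = 9
I (Black): min(7, 6, 6) = 6
J (Black): min(15, 6, 5) = 5
H (White): max(6, 5, 4) = 6
Root (Black): min(5, 9, 6) = 5
Black picks the child with the lowest value: B (value 5).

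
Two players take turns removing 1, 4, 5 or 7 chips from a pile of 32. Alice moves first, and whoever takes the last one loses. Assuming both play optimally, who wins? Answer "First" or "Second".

Compute winning (W) and losing (L) positions by backward induction:
i:   0  1  2  3  4  5  6  7  8  9 10 11 12 13 14 15 16 17 18 19 20 21 22 23 24 25 26 27 28 29 30 31 32
     W  L  W  L  W  W  W  W  W  L  W  L  W  W  W  W  W  L  W  L  W  W  W  W  W  L  W  L  W  W  W  W  W
Position 32 is W, so the first player wins.

First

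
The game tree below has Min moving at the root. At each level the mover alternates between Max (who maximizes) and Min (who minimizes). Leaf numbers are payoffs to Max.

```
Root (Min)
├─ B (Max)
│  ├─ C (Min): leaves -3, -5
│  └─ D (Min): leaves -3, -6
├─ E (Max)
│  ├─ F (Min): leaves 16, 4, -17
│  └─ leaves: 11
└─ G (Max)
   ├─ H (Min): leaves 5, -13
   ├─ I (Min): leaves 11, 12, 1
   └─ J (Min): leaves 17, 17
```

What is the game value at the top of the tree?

C (Min): min(-3, -5) = -5
D (Min): min(-3, -6) = -6
B (Max): max(-5, -6) = -5
F (Min): min(16, 4, -17) = -17
E (Max): max(-17, 11) = 11
H (Min): min(5, -13) = -13
I (Min): min(11, 12, 1) = 1
J (Min): min(17, 17) = 17
G (Max): max(-13, 1, 17) = 17
Root (Min): min(-5, 11, 17) = -5

-5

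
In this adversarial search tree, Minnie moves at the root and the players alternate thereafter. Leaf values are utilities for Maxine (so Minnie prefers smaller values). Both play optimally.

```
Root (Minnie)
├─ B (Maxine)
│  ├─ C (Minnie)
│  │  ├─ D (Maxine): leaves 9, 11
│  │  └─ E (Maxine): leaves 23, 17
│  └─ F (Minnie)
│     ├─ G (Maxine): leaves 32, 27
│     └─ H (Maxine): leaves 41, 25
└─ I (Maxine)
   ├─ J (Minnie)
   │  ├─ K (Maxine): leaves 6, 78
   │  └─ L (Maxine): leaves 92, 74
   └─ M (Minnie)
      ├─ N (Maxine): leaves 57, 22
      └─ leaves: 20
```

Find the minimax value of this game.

32

D (Maxine): max(9, 11) = 11
E (Maxine): max(23, 17) = 23
C (Minnie): min(11, 23) = 11
G (Maxine): max(32, 27) = 32
H (Maxine): max(41, 25) = 41
F (Minnie): min(32, 41) = 32
B (Maxine): max(11, 32) = 32
K (Maxine): max(6, 78) = 78
L (Maxine): max(92, 74) = 92
J (Minnie): min(78, 92) = 78
N (Maxine): max(57, 22) = 57
M (Minnie): min(57, 20) = 20
I (Maxine): max(78, 20) = 78
Root (Minnie): min(32, 78) = 32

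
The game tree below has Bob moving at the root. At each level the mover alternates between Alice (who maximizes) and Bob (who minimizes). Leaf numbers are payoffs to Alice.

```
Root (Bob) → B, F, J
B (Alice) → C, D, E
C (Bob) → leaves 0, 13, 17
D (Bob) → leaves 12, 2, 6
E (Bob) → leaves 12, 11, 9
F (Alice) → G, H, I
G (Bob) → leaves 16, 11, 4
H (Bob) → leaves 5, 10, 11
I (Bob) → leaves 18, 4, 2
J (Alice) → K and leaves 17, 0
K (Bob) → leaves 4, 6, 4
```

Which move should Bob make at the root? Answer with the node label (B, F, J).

C (Bob): min(0, 13, 17) = 0
D (Bob): min(12, 2, 6) = 2
E (Bob): min(12, 11, 9) = 9
B (Alice): max(0, 2, 9) = 9
G (Bob): min(16, 11, 4) = 4
H (Bob): min(5, 10, 11) = 5
I (Bob): min(18, 4, 2) = 2
F (Alice): max(4, 5, 2) = 5
K (Bob): min(4, 6, 4) = 4
J (Alice): max(4, 17, 0) = 17
Root (Bob): min(9, 5, 17) = 5
Bob picks the child with the lowest value: F (value 5).

F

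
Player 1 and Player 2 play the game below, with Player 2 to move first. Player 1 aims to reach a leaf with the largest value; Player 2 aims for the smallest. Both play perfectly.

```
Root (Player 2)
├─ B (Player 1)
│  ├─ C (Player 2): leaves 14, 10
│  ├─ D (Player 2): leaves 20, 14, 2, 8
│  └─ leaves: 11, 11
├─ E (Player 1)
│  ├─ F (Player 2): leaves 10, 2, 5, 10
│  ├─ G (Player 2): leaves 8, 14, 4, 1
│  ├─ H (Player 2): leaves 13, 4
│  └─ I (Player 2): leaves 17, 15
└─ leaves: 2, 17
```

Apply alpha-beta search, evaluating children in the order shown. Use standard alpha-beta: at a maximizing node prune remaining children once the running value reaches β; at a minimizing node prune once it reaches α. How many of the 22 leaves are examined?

C [α=-∞,β=+∞]: v=10
D [α=10,β=+∞]: v=2 after child 3 ≤ α → α-cutoff, skip 1
B [α=-∞,β=+∞]: v=11
F [α=-∞,β=11]: v=2
G [α=2,β=11]: v=1
H [α=2,β=11]: v=4
I [α=4,β=11]: v=15
E [α=-∞,β=11]: v=15
Root [α=-∞,β=+∞]: v=2
Leaves evaluated: 21 of 22.

21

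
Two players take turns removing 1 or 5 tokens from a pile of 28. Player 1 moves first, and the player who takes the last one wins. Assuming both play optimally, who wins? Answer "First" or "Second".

Second

Compute winning (W) and losing (L) positions by backward induction:
i:   0  1  2  3  4  5  6  7  8  9 10 11 12 13 14 15 16 17 18 19 20 21 22 23 24 25 26 27 28
     L  W  L  W  L  W  L  W  L  W  L  W  L  W  L  W  L  W  L  W  L  W  L  W  L  W  L  W  L
Position 28 is L, so the second player wins.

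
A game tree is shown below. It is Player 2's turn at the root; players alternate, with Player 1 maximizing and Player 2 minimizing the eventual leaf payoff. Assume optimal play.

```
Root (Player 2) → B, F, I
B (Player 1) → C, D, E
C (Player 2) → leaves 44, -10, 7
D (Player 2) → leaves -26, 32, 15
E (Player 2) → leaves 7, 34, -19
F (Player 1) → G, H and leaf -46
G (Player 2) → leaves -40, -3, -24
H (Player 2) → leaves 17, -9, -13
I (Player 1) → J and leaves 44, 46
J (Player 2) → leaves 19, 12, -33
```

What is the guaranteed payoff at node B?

-10

C: min(44, -10, 7) = -10
D: min(-26, 32, 15) = -26
E: min(7, 34, -19) = -19
B: max(-10, -26, -19) = -10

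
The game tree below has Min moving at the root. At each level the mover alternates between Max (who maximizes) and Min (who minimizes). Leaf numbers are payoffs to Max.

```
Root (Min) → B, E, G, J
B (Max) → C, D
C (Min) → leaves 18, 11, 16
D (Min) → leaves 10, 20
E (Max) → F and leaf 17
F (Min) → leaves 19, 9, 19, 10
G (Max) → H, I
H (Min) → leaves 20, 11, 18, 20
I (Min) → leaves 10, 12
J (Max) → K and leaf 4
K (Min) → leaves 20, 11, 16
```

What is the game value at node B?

C: min(18, 11, 16) = 11
D: min(10, 20) = 10
B: max(11, 10) = 11

11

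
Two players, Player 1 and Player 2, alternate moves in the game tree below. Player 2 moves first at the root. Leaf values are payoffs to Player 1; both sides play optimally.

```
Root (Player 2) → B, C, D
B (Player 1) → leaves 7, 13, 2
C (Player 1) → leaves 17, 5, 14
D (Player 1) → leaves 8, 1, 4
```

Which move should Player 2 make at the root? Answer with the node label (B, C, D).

B (Player 1): max(7, 13, 2) = 13
C (Player 1): max(17, 5, 14) = 17
D (Player 1): max(8, 1, 4) = 8
Root (Player 2): min(13, 17, 8) = 8
Player 2 picks the child with the lowest value: D (value 8).

D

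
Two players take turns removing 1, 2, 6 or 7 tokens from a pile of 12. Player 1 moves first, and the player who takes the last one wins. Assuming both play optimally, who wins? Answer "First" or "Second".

Positions where the player to move wins (W) vs loses (L):
i:   0  1  2  3  4  5  6  7  8  9 10 11 12
     L  W  W  L  W  W  W  W  L  W  W  L  W
Position 12 is W, so the first player wins.

First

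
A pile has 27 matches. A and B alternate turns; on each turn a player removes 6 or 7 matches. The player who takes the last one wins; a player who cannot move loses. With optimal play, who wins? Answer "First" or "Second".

Second

i:   0  1  2  3  4  5  6  7  8  9 10 11 12 13 14 15 16 17 18 19 20 21 22 23 24 25 26 27
     L  L  L  L  L  L  W  W  W  W  W  W  W  L  L  L  L  L  L  W  W  W  W  W  W  W  L  L
Position 27 is L, so the second player wins.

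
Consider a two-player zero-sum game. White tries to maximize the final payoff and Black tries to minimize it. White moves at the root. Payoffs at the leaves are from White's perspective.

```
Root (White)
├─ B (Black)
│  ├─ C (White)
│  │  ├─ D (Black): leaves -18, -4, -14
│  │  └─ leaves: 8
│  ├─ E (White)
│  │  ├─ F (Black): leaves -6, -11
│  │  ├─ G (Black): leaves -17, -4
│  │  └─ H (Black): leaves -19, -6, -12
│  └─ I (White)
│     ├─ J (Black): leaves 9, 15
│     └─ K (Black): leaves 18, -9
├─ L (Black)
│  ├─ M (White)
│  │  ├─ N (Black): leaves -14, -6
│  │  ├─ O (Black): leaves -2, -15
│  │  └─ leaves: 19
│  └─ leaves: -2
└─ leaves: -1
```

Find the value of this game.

D (Black): min(-18, -4, -14) = -18
C (White): max(-18, 8) = 8
F (Black): min(-6, -11) = -11
G (Black): min(-17, -4) = -17
H (Black): min(-19, -6, -12) = -19
E (White): max(-11, -17, -19) = -11
J (Black): min(9, 15) = 9
K (Black): min(18, -9) = -9
I (White): max(9, -9) = 9
B (Black): min(8, -11, 9) = -11
N (Black): min(-14, -6) = -14
O (Black): min(-2, -15) = -15
M (White): max(-14, -15, 19) = 19
L (Black): min(19, -2) = -2
Root (White): max(-11, -2, -1) = -1

-1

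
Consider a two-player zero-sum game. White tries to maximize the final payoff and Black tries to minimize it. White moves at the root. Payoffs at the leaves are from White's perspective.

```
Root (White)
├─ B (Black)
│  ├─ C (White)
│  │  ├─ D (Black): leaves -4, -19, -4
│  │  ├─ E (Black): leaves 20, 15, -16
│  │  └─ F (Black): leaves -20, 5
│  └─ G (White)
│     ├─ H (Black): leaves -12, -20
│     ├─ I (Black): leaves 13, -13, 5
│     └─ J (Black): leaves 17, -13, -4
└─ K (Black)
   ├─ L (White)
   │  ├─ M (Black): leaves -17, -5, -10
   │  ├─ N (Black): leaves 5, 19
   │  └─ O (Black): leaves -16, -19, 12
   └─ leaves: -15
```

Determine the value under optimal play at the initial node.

D (Black): min(-4, -19, -4) = -19
E (Black): min(20, 15, -16) = -16
F (Black): min(-20, 5) = -20
C (White): max(-19, -16, -20) = -16
H (Black): min(-12, -20) = -20
I (Black): min(13, -13, 5) = -13
J (Black): min(17, -13, -4) = -13
G (White): max(-20, -13, -13) = -13
B (Black): min(-16, -13) = -16
M (Black): min(-17, -5, -10) = -17
N (Black): min(5, 19) = 5
O (Black): min(-16, -19, 12) = -19
L (White): max(-17, 5, -19) = 5
K (Black): min(5, -15) = -15
Root (White): max(-16, -15) = -15

-15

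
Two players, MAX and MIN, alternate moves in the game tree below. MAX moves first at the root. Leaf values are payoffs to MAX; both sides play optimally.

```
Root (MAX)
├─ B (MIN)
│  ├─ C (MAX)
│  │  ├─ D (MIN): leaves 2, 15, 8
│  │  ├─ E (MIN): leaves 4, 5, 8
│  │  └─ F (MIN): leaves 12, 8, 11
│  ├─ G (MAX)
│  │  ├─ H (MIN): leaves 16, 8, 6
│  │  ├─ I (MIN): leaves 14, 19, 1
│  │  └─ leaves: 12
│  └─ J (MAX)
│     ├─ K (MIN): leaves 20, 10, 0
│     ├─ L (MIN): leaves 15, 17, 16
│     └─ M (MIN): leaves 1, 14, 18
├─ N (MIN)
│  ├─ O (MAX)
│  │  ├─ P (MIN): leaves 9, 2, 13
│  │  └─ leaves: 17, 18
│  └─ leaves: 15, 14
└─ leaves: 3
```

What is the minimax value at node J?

K: min(20, 10, 0) = 0
L: min(15, 17, 16) = 15
M: min(1, 14, 18) = 1
J: max(0, 15, 1) = 15

15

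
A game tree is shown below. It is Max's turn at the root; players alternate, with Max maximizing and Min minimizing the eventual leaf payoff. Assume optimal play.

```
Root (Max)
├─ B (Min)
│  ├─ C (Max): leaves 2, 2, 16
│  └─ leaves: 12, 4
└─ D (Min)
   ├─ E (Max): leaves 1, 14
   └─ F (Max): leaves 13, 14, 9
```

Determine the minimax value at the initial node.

14

C (Max): max(2, 2, 16) = 16
B (Min): min(16, 12, 4) = 4
E (Max): max(1, 14) = 14
F (Max): max(13, 14, 9) = 14
D (Min): min(14, 14) = 14
Root (Max): max(4, 14) = 14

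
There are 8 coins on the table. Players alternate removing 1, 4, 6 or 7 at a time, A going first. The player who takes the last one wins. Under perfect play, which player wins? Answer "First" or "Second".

First

Mark each pile size as W (mover wins) or L (mover loses):
i:   0  1  2  3  4  5  6  7  8
     L  W  L  W  W  L  W  W  W
Position 8 is W, so the first player wins.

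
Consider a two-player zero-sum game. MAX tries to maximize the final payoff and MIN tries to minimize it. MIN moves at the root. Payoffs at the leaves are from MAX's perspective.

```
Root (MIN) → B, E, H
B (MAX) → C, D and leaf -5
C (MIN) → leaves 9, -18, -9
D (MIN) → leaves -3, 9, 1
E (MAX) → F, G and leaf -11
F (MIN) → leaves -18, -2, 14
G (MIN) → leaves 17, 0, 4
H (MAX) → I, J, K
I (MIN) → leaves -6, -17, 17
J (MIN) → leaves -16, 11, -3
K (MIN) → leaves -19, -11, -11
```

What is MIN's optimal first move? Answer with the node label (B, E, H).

H

C (MIN): min(9, -18, -9) = -18
D (MIN): min(-3, 9, 1) = -3
B (MAX): max(-18, -3, -5) = -3
F (MIN): min(-18, -2, 14) = -18
G (MIN): min(17, 0, 4) = 0
E (MAX): max(-18, 0, -11) = 0
I (MIN): min(-6, -17, 17) = -17
J (MIN): min(-16, 11, -3) = -16
K (MIN): min(-19, -11, -11) = -19
H (MAX): max(-17, -16, -19) = -16
Root (MIN): min(-3, 0, -16) = -16
MIN picks the child with the lowest value: H (value -16).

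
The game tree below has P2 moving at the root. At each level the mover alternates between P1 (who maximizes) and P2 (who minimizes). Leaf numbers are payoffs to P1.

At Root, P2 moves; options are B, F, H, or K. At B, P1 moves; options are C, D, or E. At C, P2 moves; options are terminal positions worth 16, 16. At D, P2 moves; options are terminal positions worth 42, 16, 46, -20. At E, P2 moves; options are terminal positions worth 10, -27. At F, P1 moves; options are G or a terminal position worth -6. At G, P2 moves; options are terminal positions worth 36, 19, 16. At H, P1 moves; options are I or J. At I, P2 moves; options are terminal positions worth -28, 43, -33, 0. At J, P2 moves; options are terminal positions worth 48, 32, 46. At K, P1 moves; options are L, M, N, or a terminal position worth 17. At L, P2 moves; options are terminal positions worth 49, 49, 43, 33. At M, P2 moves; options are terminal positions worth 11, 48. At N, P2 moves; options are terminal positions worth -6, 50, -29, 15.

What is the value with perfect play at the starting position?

C (P2): min(16, 16) = 16
D (P2): min(42, 16, 46, -20) = -20
E (P2): min(10, -27) = -27
B (P1): max(16, -20, -27) = 16
G (P2): min(36, 19, 16) = 16
F (P1): max(16, -6) = 16
I (P2): min(-28, 43, -33, 0) = -33
J (P2): min(48, 32, 46) = 32
H (P1): max(-33, 32) = 32
L (P2): min(49, 49, 43, 33) = 33
M (P2): min(11, 48) = 11
N (P2): min(-6, 50, -29, 15) = -29
K (P1): max(33, 11, -29, 17) = 33
Root (P2): min(16, 16, 32, 33) = 16

16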